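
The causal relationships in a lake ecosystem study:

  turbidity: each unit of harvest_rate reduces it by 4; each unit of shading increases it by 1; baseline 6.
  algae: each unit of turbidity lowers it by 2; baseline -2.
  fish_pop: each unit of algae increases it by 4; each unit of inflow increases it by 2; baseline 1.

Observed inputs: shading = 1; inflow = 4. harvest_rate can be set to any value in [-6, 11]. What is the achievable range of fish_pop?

Substituting into the turbidity equation gives turbidity = -4*harvest_rate + 7.
This gives algae = 8*harvest_rate - 16.
fish_pop becomes 32*harvest_rate - 55.
Linear in harvest_rate, so extremes are at the endpoints: harvest_rate = -6 gives fish_pop = -247; harvest_rate = 11 gives fish_pop = 297.

-247 to 297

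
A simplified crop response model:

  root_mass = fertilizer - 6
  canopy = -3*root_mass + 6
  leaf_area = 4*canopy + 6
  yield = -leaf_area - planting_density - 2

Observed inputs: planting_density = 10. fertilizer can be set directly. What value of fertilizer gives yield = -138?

fertilizer = -2

Substituting into the canopy equation gives canopy = -3*fertilizer + 24.
leaf_area becomes -12*fertilizer + 102.
yield becomes 12*fertilizer - 114.
Solve 12*fertilizer - 114 = -138: fertilizer = (-138 + 114) / 12 = -2.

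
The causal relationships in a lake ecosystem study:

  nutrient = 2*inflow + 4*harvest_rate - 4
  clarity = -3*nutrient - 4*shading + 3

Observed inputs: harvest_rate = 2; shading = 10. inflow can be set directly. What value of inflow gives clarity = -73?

inflow = 4

Substituting into the nutrient equation gives nutrient = 2*inflow + 4.
Substituting into the clarity equation gives clarity = -6*inflow - 49.
Solve -6*inflow - 49 = -73: inflow = (-73 + 49) / -6 = 4.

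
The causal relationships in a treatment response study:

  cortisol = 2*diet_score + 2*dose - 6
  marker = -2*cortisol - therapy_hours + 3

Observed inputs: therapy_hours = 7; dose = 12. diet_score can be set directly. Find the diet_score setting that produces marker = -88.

diet_score = 12

Substituting into the cortisol equation gives cortisol = 2*diet_score + 18.
Substituting into the marker equation gives marker = -4*diet_score - 40.
Solve -4*diet_score - 40 = -88: diet_score = (-88 + 40) / -4 = 12.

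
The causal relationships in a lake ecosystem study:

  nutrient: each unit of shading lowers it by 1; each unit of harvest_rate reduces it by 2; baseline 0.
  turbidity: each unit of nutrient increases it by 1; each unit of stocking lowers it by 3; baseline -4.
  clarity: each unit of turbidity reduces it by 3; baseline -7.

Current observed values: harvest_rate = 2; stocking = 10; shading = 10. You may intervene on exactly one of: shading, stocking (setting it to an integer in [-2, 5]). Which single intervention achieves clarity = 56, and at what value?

Intervening on shading: clarity = 3*shading + 107. Reaching 56 requires shading = -17, outside [-2, 5].
Intervening on stocking: with other inputs at their observed values, clarity = 9*stocking + 47. Solving for 56 gives stocking = 1, within [-2, 5].

set stocking = 1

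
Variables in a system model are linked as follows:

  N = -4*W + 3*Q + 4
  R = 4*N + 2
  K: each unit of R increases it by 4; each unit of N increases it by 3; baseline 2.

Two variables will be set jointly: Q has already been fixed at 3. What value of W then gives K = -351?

W = 8

With Q held at 3:
Substituting into the N equation gives N = -4*W + 13.
Substituting into the R equation gives R = -16*W + 54.
K becomes -76*W + 257.
Solve -76*W + 257 = -351: W = (-351 - 257) / -76 = 8.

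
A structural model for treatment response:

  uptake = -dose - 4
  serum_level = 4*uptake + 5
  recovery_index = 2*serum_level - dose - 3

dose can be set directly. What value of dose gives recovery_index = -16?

Substituting into the serum_level equation gives serum_level = -4*dose - 11.
Substituting into the recovery_index equation gives recovery_index = -9*dose - 25.
Solve -9*dose - 25 = -16: dose = (-16 + 25) / -9 = -1.

dose = -1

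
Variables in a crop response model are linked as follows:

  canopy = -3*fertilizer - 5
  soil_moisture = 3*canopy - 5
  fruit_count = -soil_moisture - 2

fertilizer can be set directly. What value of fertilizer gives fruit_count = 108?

Substituting into the soil_moisture equation gives soil_moisture = -9*fertilizer - 20.
So fruit_count = 9*fertilizer + 18.
Solve 9*fertilizer + 18 = 108: fertilizer = (108 - 18) / 9 = 10.

fertilizer = 10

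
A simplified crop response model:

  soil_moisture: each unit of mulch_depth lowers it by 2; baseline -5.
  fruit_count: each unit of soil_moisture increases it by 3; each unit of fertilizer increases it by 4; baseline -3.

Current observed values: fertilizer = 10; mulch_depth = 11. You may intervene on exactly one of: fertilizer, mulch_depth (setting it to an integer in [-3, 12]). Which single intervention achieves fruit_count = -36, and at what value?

set fertilizer = 12

Intervening on fertilizer: with other inputs at their observed values, fruit_count = 4*fertilizer - 84. Solving for -36 gives fertilizer = 12, within [-3, 12].
Intervening on mulch_depth: fruit_count = -6*mulch_depth + 22. Reaching -36 requires mulch_depth = 29/3, not an integer.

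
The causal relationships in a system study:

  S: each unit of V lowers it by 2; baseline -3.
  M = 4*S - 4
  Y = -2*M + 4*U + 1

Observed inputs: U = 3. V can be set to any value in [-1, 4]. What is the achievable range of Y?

Substituting into the M equation gives M = -8*V - 16.
Y becomes 16*V + 45.
Linear in V, so extremes are at the endpoints: V = -1 gives Y = 29; V = 4 gives Y = 109.

29 to 109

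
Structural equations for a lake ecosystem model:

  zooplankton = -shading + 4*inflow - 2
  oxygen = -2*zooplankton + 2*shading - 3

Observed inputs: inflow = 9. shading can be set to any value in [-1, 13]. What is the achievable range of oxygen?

-75 to -19

Substituting into the zooplankton equation gives zooplankton = -shading + 34.
Substituting into the oxygen equation gives oxygen = 4*shading - 71.
Linear in shading, so extremes are at the endpoints: shading = -1 gives oxygen = -75; shading = 13 gives oxygen = -19.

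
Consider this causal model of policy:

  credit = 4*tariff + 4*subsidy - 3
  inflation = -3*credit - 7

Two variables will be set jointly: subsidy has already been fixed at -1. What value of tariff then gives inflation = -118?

With subsidy held at -1:
Substituting into the credit equation gives credit = 4*tariff - 7.
Substituting into the inflation equation gives inflation = -12*tariff + 14.
Solve -12*tariff + 14 = -118: tariff = (-118 - 14) / -12 = 11.

tariff = 11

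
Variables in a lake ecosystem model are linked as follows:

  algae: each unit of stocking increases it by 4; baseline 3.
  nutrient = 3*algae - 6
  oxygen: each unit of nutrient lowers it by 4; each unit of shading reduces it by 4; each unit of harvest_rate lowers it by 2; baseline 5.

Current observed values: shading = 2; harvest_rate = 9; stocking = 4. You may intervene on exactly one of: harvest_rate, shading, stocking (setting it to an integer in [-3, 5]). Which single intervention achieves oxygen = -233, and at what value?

Intervening on harvest_rate: oxygen = -2*harvest_rate - 207. Reaching -233 requires harvest_rate = 13, outside [-3, 5].
Intervening on shading: with other inputs at their observed values, oxygen = -4*shading - 217. Solving for -233 gives shading = 4, within [-3, 5].
Intervening on stocking: oxygen = -48*stocking - 33. Reaching -233 requires stocking = 25/6, not an integer.

set shading = 4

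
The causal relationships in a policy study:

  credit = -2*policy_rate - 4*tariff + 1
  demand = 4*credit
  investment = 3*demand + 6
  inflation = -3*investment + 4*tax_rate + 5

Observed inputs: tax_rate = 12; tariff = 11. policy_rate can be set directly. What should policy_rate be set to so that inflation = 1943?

policy_rate = 5

Substituting into the credit equation gives credit = -2*policy_rate - 43.
So demand = -8*policy_rate - 172.
Substituting into the investment equation gives investment = -24*policy_rate - 510.
Substituting into the inflation equation gives inflation = 72*policy_rate + 1583.
Solve 72*policy_rate + 1583 = 1943: policy_rate = (1943 - 1583) / 72 = 5.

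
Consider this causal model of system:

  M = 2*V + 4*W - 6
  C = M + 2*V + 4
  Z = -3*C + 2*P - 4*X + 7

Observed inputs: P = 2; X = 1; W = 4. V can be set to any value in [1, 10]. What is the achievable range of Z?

-155 to -47

Substituting into the M equation gives M = 2*V + 10.
Substituting into the C equation gives C = 4*V + 14.
Substituting into the Z equation gives Z = -12*V - 35.
Linear in V, so extremes are at the endpoints: V = 1 gives Z = -47; V = 10 gives Z = -155.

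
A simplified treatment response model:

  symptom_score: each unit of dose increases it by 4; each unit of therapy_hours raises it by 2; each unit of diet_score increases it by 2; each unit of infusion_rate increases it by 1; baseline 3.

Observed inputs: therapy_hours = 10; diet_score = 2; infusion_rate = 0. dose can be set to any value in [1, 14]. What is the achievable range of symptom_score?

31 to 83

Substituting into the symptom_score equation gives symptom_score = 4*dose + 27.
Linear in dose, so extremes are at the endpoints: dose = 1 gives symptom_score = 31; dose = 14 gives symptom_score = 83.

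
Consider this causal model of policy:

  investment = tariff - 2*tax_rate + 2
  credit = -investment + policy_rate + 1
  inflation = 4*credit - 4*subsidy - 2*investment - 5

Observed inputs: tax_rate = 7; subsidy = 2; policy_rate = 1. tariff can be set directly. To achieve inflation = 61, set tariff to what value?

Substituting into the investment equation gives investment = tariff - 12.
Substituting into the credit equation gives credit = -tariff + 14.
inflation becomes -6*tariff + 67.
Solve -6*tariff + 67 = 61: tariff = (61 - 67) / -6 = 1.

tariff = 1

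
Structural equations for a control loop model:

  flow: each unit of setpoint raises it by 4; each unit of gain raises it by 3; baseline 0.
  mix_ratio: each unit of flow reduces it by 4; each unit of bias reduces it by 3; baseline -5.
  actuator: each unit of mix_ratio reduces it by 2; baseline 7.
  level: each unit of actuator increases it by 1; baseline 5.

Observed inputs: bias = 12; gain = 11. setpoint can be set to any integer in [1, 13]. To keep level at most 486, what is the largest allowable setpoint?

setpoint = 4

Substituting into the flow equation gives flow = 4*setpoint + 33.
Substituting into the mix_ratio equation gives mix_ratio = -16*setpoint - 173.
Substituting into the actuator equation gives actuator = 32*setpoint + 353.
Substituting into the level equation gives level = 32*setpoint + 358.
Require 32*setpoint + 358 ≤ 486, so setpoint ≤ 4.
The largest integer in [1, 13] satisfying this is 4.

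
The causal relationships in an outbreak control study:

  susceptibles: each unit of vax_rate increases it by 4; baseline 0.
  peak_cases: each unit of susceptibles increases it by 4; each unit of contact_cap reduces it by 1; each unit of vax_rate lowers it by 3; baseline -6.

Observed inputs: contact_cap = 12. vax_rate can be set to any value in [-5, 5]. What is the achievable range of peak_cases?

Substituting into the peak_cases equation gives peak_cases = 13*vax_rate - 18.
Linear in vax_rate, so extremes are at the endpoints: vax_rate = -5 gives peak_cases = -83; vax_rate = 5 gives peak_cases = 47.

-83 to 47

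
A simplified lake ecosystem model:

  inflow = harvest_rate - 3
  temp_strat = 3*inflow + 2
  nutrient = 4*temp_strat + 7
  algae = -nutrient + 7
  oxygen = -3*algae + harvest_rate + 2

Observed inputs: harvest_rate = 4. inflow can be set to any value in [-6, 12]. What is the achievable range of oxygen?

-186 to 462

Intervening on inflow fixes its value directly, overriding its dependence on harvest_rate.
Substituting into the nutrient equation gives nutrient = 12*inflow + 15.
This gives algae = -12*inflow - 8.
Substituting into the oxygen equation gives oxygen = 36*inflow + 30.
Linear in inflow, so extremes are at the endpoints: inflow = -6 gives oxygen = -186; inflow = 12 gives oxygen = 462.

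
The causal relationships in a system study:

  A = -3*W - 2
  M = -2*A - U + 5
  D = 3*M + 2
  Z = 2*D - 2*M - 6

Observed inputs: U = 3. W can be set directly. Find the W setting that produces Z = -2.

Substituting into the M equation gives M = 6*W + 6.
Substituting into the D equation gives D = 18*W + 20.
Substituting into the Z equation gives Z = 24*W + 22.
Solve 24*W + 22 = -2: W = (-2 - 22) / 24 = -1.

W = -1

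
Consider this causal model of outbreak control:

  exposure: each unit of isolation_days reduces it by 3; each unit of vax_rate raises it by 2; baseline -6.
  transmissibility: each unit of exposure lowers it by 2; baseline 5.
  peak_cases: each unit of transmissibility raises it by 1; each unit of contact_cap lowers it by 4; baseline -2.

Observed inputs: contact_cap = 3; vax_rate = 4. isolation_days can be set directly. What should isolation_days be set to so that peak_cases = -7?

isolation_days = 1

Substituting into the exposure equation gives exposure = -3*isolation_days + 2.
So transmissibility = 6*isolation_days + 1.
This gives peak_cases = 6*isolation_days - 13.
Solve 6*isolation_days - 13 = -7: isolation_days = (-7 + 13) / 6 = 1.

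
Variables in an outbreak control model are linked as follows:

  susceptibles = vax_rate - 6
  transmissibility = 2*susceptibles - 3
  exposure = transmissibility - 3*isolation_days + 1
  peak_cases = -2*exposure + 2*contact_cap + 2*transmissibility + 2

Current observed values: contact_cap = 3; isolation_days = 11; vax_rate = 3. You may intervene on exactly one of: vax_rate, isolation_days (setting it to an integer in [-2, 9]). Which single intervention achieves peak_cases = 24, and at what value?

set isolation_days = 3

Intervening on vax_rate: the paths from vax_rate to peak_cases cancel (net effect zero), leaving peak_cases = 72; 24 is unreachable this way.
Intervening on isolation_days: with other inputs at their observed values, peak_cases = 6*isolation_days + 6. Solving for 24 gives isolation_days = 3, within [-2, 9].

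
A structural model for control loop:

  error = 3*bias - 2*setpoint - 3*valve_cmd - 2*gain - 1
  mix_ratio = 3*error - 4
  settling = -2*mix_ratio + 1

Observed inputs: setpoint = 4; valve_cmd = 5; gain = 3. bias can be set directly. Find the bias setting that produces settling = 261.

bias = -4

Substituting into the error equation gives error = 3*bias - 30.
mix_ratio becomes 9*bias - 94.
This gives settling = -18*bias + 189.
Solve -18*bias + 189 = 261: bias = (261 - 189) / -18 = -4.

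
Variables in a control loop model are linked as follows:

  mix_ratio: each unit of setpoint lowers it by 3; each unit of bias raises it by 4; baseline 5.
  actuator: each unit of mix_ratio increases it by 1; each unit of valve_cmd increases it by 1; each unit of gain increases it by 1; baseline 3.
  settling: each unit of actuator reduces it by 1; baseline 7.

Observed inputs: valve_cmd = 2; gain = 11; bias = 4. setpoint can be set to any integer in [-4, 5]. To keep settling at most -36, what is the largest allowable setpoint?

setpoint = -2

Substituting into the mix_ratio equation gives mix_ratio = -3*setpoint + 21.
This gives actuator = -3*setpoint + 37.
settling becomes 3*setpoint - 30.
Require 3*setpoint - 30 ≤ -36, so setpoint ≤ -2.
The largest integer in [-4, 5] satisfying this is -2.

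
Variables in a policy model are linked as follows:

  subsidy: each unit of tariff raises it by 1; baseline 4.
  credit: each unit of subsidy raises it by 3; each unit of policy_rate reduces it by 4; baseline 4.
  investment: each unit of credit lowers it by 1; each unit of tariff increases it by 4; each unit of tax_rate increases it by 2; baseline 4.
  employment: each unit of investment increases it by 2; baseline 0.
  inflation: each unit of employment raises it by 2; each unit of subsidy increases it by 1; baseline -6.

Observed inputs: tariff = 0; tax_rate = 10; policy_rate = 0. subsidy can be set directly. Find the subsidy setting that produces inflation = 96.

subsidy = -2

Intervening on subsidy fixes its value directly, overriding its dependence on tariff.
Substituting into the credit equation gives credit = 3*subsidy + 4.
investment becomes -3*subsidy + 20.
This gives employment = -6*subsidy + 40.
Substituting into the inflation equation gives inflation = -11*subsidy + 74.
Solve -11*subsidy + 74 = 96: subsidy = (96 - 74) / -11 = -2.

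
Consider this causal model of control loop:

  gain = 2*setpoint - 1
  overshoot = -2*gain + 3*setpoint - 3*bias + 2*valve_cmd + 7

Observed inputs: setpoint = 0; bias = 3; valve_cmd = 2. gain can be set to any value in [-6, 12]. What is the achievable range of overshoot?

-22 to 14

Intervening on gain fixes its value directly, overriding its dependence on setpoint.
Substituting into the overshoot equation gives overshoot = -2*gain + 2.
Linear in gain, so extremes are at the endpoints: gain = -6 gives overshoot = 14; gain = 12 gives overshoot = -22.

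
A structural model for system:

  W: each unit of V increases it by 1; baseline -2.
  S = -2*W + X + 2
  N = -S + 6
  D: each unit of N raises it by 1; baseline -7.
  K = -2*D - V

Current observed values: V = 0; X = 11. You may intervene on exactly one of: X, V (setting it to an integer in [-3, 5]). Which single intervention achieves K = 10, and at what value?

set X = -2

Intervening on X: with other inputs at their observed values, K = 2*X + 14. Solving for 10 gives X = -2, within [-3, 5].
Intervening on V: K = -5*V + 36. Reaching 10 requires V = 26/5, not an integer.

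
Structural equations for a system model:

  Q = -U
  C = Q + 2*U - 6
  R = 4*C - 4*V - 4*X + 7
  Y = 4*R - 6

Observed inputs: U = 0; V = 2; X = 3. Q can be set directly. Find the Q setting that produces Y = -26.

Q = 8

Intervening on Q fixes its value directly, overriding its dependence on U.
Substituting into the C equation gives C = Q - 6.
Substituting into the R equation gives R = 4*Q - 37.
Substituting into the Y equation gives Y = 16*Q - 154.
Solve 16*Q - 154 = -26: Q = (-26 + 154) / 16 = 8.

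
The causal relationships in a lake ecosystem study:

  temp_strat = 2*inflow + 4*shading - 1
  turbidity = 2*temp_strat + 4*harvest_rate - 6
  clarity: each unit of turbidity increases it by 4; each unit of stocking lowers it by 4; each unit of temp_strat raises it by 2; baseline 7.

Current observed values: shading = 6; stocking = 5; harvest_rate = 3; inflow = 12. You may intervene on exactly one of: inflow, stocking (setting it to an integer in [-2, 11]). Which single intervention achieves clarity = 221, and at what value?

set inflow = -1

Intervening on inflow: with other inputs at their observed values, clarity = 20*inflow + 241. Solving for 221 gives inflow = -1, within [-2, 11].
Intervening on stocking: clarity = -4*stocking + 501. Reaching 221 requires stocking = 70, outside [-2, 11].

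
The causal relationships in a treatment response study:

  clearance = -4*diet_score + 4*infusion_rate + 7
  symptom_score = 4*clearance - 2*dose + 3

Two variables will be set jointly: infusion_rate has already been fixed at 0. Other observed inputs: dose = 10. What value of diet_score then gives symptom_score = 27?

diet_score = -1

With infusion_rate held at 0:
Substituting into the clearance equation gives clearance = -4*diet_score + 7.
Substituting into the symptom_score equation gives symptom_score = -16*diet_score + 11.
Solve -16*diet_score + 11 = 27: diet_score = (27 - 11) / -16 = -1.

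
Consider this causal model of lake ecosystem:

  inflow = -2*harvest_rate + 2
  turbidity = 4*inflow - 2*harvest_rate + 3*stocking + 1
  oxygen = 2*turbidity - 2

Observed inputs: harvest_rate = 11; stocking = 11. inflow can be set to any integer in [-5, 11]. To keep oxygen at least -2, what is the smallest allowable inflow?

inflow = -3

Intervening on inflow fixes its value directly, overriding its dependence on harvest_rate.
Substituting into the turbidity equation gives turbidity = 4*inflow + 12.
Substituting into the oxygen equation gives oxygen = 8*inflow + 22.
Require 8*inflow + 22 ≥ -2, so inflow ≥ -3.
The smallest integer in [-5, 11] satisfying this is -3.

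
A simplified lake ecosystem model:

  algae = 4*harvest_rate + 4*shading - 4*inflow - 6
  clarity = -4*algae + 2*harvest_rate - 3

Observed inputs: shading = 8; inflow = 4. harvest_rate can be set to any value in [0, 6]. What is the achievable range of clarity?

-127 to -43

Substituting into the algae equation gives algae = 4*harvest_rate + 10.
This gives clarity = -14*harvest_rate - 43.
Linear in harvest_rate, so extremes are at the endpoints: harvest_rate = 0 gives clarity = -43; harvest_rate = 6 gives clarity = -127.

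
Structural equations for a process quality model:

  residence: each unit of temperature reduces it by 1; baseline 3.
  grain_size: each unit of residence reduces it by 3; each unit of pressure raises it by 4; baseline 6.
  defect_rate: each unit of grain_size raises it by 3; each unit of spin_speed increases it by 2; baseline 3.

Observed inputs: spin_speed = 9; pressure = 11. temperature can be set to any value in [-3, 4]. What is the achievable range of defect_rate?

117 to 180

Substituting into the grain_size equation gives grain_size = 3*temperature + 41.
Substituting into the defect_rate equation gives defect_rate = 9*temperature + 144.
Linear in temperature, so extremes are at the endpoints: temperature = -3 gives defect_rate = 117; temperature = 4 gives defect_rate = 180.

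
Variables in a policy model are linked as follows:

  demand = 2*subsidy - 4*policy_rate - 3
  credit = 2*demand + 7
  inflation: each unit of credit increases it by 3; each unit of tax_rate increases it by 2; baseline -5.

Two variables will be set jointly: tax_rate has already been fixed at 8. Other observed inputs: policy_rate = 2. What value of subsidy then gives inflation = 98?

With tax_rate held at 8:
Substituting into the demand equation gives demand = 2*subsidy - 11.
So credit = 4*subsidy - 15.
Substituting into the inflation equation gives inflation = 12*subsidy - 34.
Solve 12*subsidy - 34 = 98: subsidy = (98 + 34) / 12 = 11.

subsidy = 11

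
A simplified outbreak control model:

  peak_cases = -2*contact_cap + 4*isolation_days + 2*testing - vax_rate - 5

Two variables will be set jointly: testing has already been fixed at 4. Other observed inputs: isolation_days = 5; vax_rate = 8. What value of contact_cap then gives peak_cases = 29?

With testing held at 4:
Substituting into the peak_cases equation gives peak_cases = -2*contact_cap + 15.
Solve -2*contact_cap + 15 = 29: contact_cap = (29 - 15) / -2 = -7.

contact_cap = -7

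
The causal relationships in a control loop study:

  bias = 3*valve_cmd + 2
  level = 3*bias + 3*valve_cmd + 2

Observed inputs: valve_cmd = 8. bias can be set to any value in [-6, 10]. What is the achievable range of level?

Intervening on bias fixes its value directly, overriding its dependence on valve_cmd.
Substituting into the level equation gives level = 3*bias + 26.
Linear in bias, so extremes are at the endpoints: bias = -6 gives level = 8; bias = 10 gives level = 56.

8 to 56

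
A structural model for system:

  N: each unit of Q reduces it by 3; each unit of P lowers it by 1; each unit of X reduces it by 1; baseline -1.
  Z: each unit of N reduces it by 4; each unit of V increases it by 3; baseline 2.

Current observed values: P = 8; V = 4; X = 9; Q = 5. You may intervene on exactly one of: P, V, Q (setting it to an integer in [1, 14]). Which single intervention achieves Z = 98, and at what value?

Intervening on P: Z = 4*P + 114. Reaching 98 requires P = -4, outside [1, 14].
Intervening on V: Z = 3*V + 134. Reaching 98 requires V = -12, outside [1, 14].
Intervening on Q: with other inputs at their observed values, Z = 12*Q + 86. Solving for 98 gives Q = 1, within [1, 14].

set Q = 1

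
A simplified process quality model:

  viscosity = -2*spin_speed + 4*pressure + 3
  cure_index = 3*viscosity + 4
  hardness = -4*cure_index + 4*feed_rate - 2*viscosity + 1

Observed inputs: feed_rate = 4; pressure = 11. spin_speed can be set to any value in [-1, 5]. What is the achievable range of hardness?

Substituting into the viscosity equation gives viscosity = -2*spin_speed + 47.
Substituting into the cure_index equation gives cure_index = -6*spin_speed + 145.
So hardness = 28*spin_speed - 657.
Linear in spin_speed, so extremes are at the endpoints: spin_speed = -1 gives hardness = -685; spin_speed = 5 gives hardness = -517.

-685 to -517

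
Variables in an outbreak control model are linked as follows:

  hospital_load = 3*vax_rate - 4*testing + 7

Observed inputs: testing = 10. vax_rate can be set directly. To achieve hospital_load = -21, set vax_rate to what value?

Substituting into the hospital_load equation gives hospital_load = 3*vax_rate - 33.
Solve 3*vax_rate - 33 = -21: vax_rate = (-21 + 33) / 3 = 4.

vax_rate = 4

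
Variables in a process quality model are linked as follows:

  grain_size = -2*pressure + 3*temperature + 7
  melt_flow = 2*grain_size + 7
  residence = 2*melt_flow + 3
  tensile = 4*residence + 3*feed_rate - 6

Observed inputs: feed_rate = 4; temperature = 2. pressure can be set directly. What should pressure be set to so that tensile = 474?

Substituting into the grain_size equation gives grain_size = -2*pressure + 13.
Substituting into the melt_flow equation gives melt_flow = -4*pressure + 33.
This gives residence = -8*pressure + 69.
So tensile = -32*pressure + 282.
Solve -32*pressure + 282 = 474: pressure = (474 - 282) / -32 = -6.

pressure = -6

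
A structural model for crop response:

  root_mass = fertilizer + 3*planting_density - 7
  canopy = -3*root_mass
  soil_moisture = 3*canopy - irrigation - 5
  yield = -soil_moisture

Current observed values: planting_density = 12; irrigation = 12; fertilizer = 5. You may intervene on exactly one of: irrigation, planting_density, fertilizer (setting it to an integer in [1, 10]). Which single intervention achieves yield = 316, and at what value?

set irrigation = 5

Intervening on irrigation: with other inputs at their observed values, yield = irrigation + 311. Solving for 316 gives irrigation = 5, within [1, 10].
Intervening on planting_density: yield = 27*planting_density - 1. Reaching 316 requires planting_density = 317/27, not an integer.
Intervening on fertilizer: yield = 9*fertilizer + 278. Reaching 316 requires fertilizer = 38/9, not an integer.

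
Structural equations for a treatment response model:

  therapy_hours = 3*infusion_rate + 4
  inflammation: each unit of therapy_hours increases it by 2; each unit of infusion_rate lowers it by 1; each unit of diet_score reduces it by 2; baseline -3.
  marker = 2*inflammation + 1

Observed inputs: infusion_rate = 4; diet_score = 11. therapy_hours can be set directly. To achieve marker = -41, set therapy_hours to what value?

Intervening on therapy_hours fixes its value directly, overriding its dependence on infusion_rate.
Substituting into the inflammation equation gives inflammation = 2*therapy_hours - 29.
Substituting into the marker equation gives marker = 4*therapy_hours - 57.
Solve 4*therapy_hours - 57 = -41: therapy_hours = (-41 + 57) / 4 = 4.

therapy_hours = 4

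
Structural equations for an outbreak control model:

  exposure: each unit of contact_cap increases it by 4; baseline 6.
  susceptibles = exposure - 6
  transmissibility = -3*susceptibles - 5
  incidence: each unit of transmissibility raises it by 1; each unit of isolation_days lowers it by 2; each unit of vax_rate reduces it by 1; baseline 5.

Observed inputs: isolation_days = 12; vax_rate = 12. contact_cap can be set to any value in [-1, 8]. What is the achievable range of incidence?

Substituting into the susceptibles equation gives susceptibles = 4*contact_cap.
This gives transmissibility = -12*contact_cap - 5.
incidence becomes -12*contact_cap - 36.
Linear in contact_cap, so extremes are at the endpoints: contact_cap = -1 gives incidence = -24; contact_cap = 8 gives incidence = -132.

-132 to -24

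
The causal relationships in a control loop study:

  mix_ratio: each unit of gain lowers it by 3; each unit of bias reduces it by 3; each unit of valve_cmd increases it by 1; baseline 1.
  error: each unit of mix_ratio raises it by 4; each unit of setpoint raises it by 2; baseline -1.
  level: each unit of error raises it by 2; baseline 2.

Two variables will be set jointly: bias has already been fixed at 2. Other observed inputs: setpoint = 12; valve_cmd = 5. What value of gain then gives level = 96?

With bias held at 2:
Substituting into the mix_ratio equation gives mix_ratio = -3*gain.
Substituting into the error equation gives error = -12*gain + 23.
Substituting into the level equation gives level = -24*gain + 48.
Solve -24*gain + 48 = 96: gain = (96 - 48) / -24 = -2.

gain = -2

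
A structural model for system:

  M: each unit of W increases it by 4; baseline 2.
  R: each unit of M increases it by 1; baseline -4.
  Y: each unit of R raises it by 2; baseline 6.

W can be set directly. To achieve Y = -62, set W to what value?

Substituting into the R equation gives R = 4*W - 2.
So Y = 8*W + 2.
Solve 8*W + 2 = -62: W = (-62 - 2) / 8 = -8.

W = -8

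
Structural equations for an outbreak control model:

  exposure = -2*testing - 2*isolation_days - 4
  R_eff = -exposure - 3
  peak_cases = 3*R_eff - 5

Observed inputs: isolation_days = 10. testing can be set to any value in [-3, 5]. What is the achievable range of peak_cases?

Substituting into the exposure equation gives exposure = -2*testing - 24.
This gives R_eff = 2*testing + 21.
peak_cases becomes 6*testing + 58.
Linear in testing, so extremes are at the endpoints: testing = -3 gives peak_cases = 40; testing = 5 gives peak_cases = 88.

40 to 88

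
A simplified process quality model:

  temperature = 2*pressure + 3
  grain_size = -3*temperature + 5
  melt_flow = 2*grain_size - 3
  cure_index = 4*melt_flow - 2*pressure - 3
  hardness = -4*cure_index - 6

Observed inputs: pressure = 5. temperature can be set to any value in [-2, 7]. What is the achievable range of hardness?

-258 to 606

Intervening on temperature fixes its value directly, overriding its dependence on pressure.
Substituting into the melt_flow equation gives melt_flow = -6*temperature + 7.
This gives cure_index = -24*temperature + 15.
Substituting into the hardness equation gives hardness = 96*temperature - 66.
Linear in temperature, so extremes are at the endpoints: temperature = -2 gives hardness = -258; temperature = 7 gives hardness = 606.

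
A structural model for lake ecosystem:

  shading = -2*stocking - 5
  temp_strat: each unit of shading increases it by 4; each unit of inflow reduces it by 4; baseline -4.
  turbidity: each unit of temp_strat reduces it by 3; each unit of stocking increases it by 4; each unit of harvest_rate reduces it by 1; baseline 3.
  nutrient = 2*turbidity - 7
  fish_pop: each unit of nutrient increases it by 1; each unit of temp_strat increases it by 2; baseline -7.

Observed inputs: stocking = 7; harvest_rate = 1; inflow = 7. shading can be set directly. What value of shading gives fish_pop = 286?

Intervening on shading fixes its value directly, overriding its dependence on stocking.
Substituting into the temp_strat equation gives temp_strat = 4*shading - 32.
So turbidity = -12*shading + 126.
nutrient becomes -24*shading + 245.
This gives fish_pop = -16*shading + 174.
Solve -16*shading + 174 = 286: shading = (286 - 174) / -16 = -7.

shading = -7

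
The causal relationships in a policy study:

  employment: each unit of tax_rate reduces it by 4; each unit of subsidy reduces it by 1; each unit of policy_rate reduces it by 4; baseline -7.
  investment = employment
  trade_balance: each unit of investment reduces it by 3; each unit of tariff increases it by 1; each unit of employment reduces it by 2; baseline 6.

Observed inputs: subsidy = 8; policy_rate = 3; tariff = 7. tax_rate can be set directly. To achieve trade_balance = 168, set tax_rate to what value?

Substituting into the employment equation gives employment = -4*tax_rate - 27.
So investment = -4*tax_rate - 27.
Substituting into the trade_balance equation gives trade_balance = 20*tax_rate + 148.
Solve 20*tax_rate + 148 = 168: tax_rate = (168 - 148) / 20 = 1.

tax_rate = 1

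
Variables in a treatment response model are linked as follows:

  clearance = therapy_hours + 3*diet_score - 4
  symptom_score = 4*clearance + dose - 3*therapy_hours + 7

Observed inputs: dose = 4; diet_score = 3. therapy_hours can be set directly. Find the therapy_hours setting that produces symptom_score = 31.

Substituting into the clearance equation gives clearance = therapy_hours + 5.
Substituting into the symptom_score equation gives symptom_score = therapy_hours + 31.
Solve therapy_hours + 31 = 31: therapy_hours = (31 - 31) / 1 = 0.

therapy_hours = 0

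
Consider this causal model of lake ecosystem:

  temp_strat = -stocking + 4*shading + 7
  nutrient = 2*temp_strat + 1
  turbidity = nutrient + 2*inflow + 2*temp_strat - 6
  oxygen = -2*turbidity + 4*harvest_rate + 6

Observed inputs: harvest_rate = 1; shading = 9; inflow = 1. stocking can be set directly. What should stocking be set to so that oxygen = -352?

stocking = -3

Substituting into the temp_strat equation gives temp_strat = -stocking + 43.
Substituting into the nutrient equation gives nutrient = -2*stocking + 87.
Substituting into the turbidity equation gives turbidity = -4*stocking + 169.
oxygen becomes 8*stocking - 328.
Solve 8*stocking - 328 = -352: stocking = (-352 + 328) / 8 = -3.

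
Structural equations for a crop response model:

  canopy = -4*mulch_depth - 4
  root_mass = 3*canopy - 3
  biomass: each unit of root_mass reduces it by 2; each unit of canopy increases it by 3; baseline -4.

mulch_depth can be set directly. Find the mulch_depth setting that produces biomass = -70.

Substituting into the root_mass equation gives root_mass = -12*mulch_depth - 15.
biomass becomes 12*mulch_depth + 14.
Solve 12*mulch_depth + 14 = -70: mulch_depth = (-70 - 14) / 12 = -7.

mulch_depth = -7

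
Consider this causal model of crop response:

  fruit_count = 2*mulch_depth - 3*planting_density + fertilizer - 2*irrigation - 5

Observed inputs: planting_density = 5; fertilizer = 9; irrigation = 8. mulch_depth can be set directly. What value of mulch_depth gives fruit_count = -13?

Substituting into the fruit_count equation gives fruit_count = 2*mulch_depth - 27.
Solve 2*mulch_depth - 27 = -13: mulch_depth = (-13 + 27) / 2 = 7.

mulch_depth = 7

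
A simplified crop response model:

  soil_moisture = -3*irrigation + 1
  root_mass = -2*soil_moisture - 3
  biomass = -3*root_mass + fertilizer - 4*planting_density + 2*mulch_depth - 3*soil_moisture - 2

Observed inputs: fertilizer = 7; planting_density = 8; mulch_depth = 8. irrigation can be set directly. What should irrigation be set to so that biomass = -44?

irrigation = 5

Substituting into the root_mass equation gives root_mass = 6*irrigation - 5.
Substituting into the biomass equation gives biomass = -9*irrigation + 1.
Solve -9*irrigation + 1 = -44: irrigation = (-44 - 1) / -9 = 5.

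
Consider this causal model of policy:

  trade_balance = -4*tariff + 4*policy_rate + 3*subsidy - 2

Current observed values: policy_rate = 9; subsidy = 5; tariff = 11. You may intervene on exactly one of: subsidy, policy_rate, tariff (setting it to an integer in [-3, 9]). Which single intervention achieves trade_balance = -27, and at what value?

set policy_rate = 1

Intervening on subsidy: trade_balance = 3*subsidy - 10. Reaching -27 requires subsidy = -17/3, not an integer.
Intervening on policy_rate: with other inputs at their observed values, trade_balance = 4*policy_rate - 31. Solving for -27 gives policy_rate = 1, within [-3, 9].
Intervening on tariff: trade_balance = -4*tariff + 49. Reaching -27 requires tariff = 19, outside [-3, 9].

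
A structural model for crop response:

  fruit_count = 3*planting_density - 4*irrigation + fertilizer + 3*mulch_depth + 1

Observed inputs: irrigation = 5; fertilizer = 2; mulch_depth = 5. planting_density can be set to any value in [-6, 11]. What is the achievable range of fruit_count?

Substituting into the fruit_count equation gives fruit_count = 3*planting_density - 2.
Linear in planting_density, so extremes are at the endpoints: planting_density = -6 gives fruit_count = -20; planting_density = 11 gives fruit_count = 31.

-20 to 31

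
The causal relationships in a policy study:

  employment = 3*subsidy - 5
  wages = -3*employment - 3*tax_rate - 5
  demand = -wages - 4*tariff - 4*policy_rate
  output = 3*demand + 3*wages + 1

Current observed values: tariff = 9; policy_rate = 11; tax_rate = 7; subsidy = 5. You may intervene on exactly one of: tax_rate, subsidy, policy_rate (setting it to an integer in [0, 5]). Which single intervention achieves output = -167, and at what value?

set policy_rate = 5

Intervening on tax_rate: the paths from tax_rate to output cancel (net effect zero), leaving output = -239; -167 is unreachable this way.
Intervening on subsidy: the paths from subsidy to output cancel (net effect zero), leaving output = -239; -167 is unreachable this way.
Intervening on policy_rate: with other inputs at their observed values, output = -12*policy_rate - 107. Solving for -167 gives policy_rate = 5, within [0, 5].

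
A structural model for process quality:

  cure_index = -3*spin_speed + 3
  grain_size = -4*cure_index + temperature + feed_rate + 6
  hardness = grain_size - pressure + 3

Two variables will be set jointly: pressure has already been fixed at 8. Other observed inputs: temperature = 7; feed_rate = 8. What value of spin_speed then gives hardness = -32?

spin_speed = -3

With pressure held at 8:
Substituting into the grain_size equation gives grain_size = 12*spin_speed + 9.
This gives hardness = 12*spin_speed + 4.
Solve 12*spin_speed + 4 = -32: spin_speed = (-32 - 4) / 12 = -3.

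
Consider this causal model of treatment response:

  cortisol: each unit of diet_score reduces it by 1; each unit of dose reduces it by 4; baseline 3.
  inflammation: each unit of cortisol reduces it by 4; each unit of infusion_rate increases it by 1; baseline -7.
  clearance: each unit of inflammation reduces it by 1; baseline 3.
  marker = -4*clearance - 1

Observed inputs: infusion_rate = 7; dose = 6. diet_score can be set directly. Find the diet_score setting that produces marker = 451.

diet_score = 8

Substituting into the cortisol equation gives cortisol = -diet_score - 21.
inflammation becomes 4*diet_score + 84.
Substituting into the clearance equation gives clearance = -4*diet_score - 81.
Substituting into the marker equation gives marker = 16*diet_score + 323.
Solve 16*diet_score + 323 = 451: diet_score = (451 - 323) / 16 = 8.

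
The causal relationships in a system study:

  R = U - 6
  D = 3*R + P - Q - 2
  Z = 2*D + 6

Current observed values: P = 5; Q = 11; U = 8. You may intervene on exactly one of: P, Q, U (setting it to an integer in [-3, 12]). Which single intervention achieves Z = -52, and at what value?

Intervening on P: Z = 2*P - 8. Reaching -52 requires P = -22, outside [-3, 12].
Intervening on Q: Z = -2*Q + 24. Reaching -52 requires Q = 38, outside [-3, 12].
Intervening on U: with other inputs at their observed values, Z = 6*U - 46. Solving for -52 gives U = -1, within [-3, 12].

set U = -1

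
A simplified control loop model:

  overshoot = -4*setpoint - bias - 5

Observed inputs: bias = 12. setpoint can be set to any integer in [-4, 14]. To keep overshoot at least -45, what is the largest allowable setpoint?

setpoint = 7

Substituting into the overshoot equation gives overshoot = -4*setpoint - 17.
Require -4*setpoint - 17 ≥ -45, so setpoint ≤ 7.
The largest integer in [-4, 14] satisfying this is 7.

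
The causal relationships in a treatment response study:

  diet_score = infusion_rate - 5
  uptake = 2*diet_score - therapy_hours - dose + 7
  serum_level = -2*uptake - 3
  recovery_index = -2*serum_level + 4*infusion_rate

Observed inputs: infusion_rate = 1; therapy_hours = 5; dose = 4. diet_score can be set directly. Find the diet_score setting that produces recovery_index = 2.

diet_score = 0

Intervening on diet_score fixes its value directly, overriding its dependence on infusion_rate.
Substituting into the uptake equation gives uptake = 2*diet_score - 2.
So serum_level = -4*diet_score + 1.
Substituting into the recovery_index equation gives recovery_index = 8*diet_score + 2.
Solve 8*diet_score + 2 = 2: diet_score = (2 - 2) / 8 = 0.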